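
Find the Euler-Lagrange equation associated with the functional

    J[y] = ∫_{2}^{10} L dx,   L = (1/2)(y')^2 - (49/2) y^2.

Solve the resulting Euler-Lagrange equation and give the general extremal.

The Lagrangian is L = (1/2)(y')^2 - (49/2) y^2.
∂L/∂y = -49y.
∂L/∂y' = y'.
The Euler-Lagrange equation d/dx(∂L/∂y') − ∂L/∂y = 0 becomes:
    y'' + 49 y = 0
General solution: y(x) = A sin(7x) + B cos(7x), where A and B are arbitrary constants fixed by the endpoint conditions.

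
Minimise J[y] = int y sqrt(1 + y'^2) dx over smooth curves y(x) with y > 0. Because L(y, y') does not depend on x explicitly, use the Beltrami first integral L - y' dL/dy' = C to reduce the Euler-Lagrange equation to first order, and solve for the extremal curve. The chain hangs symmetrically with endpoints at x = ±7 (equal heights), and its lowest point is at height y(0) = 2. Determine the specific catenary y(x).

The Lagrangian L(y, y') = y sqrt(1 + y'^2) has no explicit x dependence, so the Beltrami identity applies:
    L − y' ∂L/∂y' = C.
Compute ∂L/∂y' = y · y' / sqrt(1 + y'^2). Then
    L − y' ∂L/∂y'
    = y sqrt(1 + y'^2) − y · y'^2 / sqrt(1 + y'^2)
    = y (1 + y'^2 − y'^2) / sqrt(1 + y'^2)
    = y / sqrt(1 + y'^2) = C.
Squaring gives y^2 = C^2 (1 + y'^2), i.e.
    y'^2 = y^2 / C^2 − 1.
Separating variables,
    dy / sqrt(y^2 − C^2) = dx / C,
and integrating gives arccosh(y / C) = (x − a)/C, so
    y(x) = C cosh((x − a)/C),
the catenary. The constants C and a are fixed by the two endpoint conditions (and, for the hanging-chain problem, the length constraint selects C).
Now fit the given data. The endpoints x = ±7 are symmetric at equal height, so the catenary is even about its minimum: a = 0 and y(x) = C cosh(x/C). The lowest point is y(0) = C cosh(0) = C, and we are told y(0) = 2, so C = 2. Therefore
    y(x) = 2 cosh(x/2),
and at the endpoints
    y(±7) = 2 cosh(7/2).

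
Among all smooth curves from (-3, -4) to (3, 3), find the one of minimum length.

Arc-length functional: J[y] = ∫ sqrt(1 + (y')^2) dx.
Lagrangian L = sqrt(1 + (y')^2) has no explicit y dependence, so ∂L/∂y = 0 and the Euler-Lagrange equation gives
    d/dx( y' / sqrt(1 + (y')^2) ) = 0  ⇒  y' / sqrt(1 + (y')^2) = const.
Hence y' is constant, so y(x) is affine.
Fitting the endpoints (-3, -4) and (3, 3):
    slope m = (3 − (-4)) / (3 − (-3)) = 7/6,
    intercept c = (-4) − m·(-3) = -1/2.
Extremal: y(x) = (7/6) x - 1/2.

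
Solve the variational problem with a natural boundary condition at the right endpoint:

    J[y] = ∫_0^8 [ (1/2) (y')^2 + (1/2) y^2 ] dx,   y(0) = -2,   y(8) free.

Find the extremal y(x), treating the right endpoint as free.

The Lagrangian L = (1/2) (y')^2 + (1/2) y^2 gives
    ∂L/∂y = 1 y,   ∂L/∂y' = y'.
Euler-Lagrange: y'' − y = 0.
With k = 1, the general solution is
    y(x) = A cosh(x) + B sinh(x).
Fixed left endpoint y(0) = -2 ⇒ A = -2.
The right endpoint x = 8 is free, so the natural (transversality) condition is ∂L/∂y' |_{x=8} = 0, i.e. y'(8) = 0.
Compute y'(x) = A k sinh(k x) + B k cosh(k x), so
    y'(8) = A k sinh(k·8) + B k cosh(k·8) = 0
    ⇒ B = −A tanh(k·8) = 2 tanh(1·8).
Therefore the extremal is
    y(x) = −2 cosh(1 x) + 2 tanh(1·8) sinh(1 x).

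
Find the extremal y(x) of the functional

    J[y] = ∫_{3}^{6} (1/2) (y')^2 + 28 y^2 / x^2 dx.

The Lagrangian is L = (1/2) (y')^2 + 28 y^2 / x^2.
Compute ∂L/∂y = 56y/x^2, ∂L/∂y' = y'.
The Euler-Lagrange equation d/dx(∂L/∂y') − ∂L/∂y = 0 reduces to
    y'' − 56/x^2 · y = 0  (x > 0).
Its general solution is
    y(x) = A x^8 + B x^(-7),
with A, B fixed by the endpoint conditions.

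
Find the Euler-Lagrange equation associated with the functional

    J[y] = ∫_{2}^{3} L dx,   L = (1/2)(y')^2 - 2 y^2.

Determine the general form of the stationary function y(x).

The Lagrangian is L = (1/2)(y')^2 - 2 y^2.
∂L/∂y = -4y.
∂L/∂y' = y'.
The Euler-Lagrange equation d/dx(∂L/∂y') − ∂L/∂y = 0 becomes:
    y'' + 4 y = 0
General solution: y(x) = A sin(2x) + B cos(2x), where A and B are arbitrary constants fixed by the endpoint conditions.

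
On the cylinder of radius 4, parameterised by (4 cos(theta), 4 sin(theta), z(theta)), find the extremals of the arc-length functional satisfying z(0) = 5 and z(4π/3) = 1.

Parameterise the cylinder of radius R = 4 as
    r(θ) = (4 cos θ, 4 sin θ, z(θ)).
The arc-length element is
    ds = sqrt(16 + (dz/dθ)^2) dθ,
so the Lagrangian is L = sqrt(16 + z'^2).
L depends on z' only, not on z or θ, so ∂L/∂z = 0 and
    ∂L/∂z' = z' / sqrt(16 + z'^2).
The Euler-Lagrange equation gives
    d/dθ( z' / sqrt(16 + z'^2) ) = 0,
so z' is constant. Integrating once:
    z(θ) = a θ + b,
a helix on the cylinder (a straight line when the cylinder is unrolled). The constants a, b are determined by the endpoint conditions.
With endpoint conditions z(0) = 5 and z(4π/3) = 1: from z(0) = b we get b = 5, and a·4π/3 + 5 = 1 gives a = -3/π, so
    z(θ) = (-3/π) θ + 5.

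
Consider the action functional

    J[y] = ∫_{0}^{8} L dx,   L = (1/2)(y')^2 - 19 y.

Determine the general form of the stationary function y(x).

The Lagrangian is L = (1/2)(y')^2 - 19 y.
∂L/∂y = -19.
∂L/∂y' = y'.
The Euler-Lagrange equation d/dx(∂L/∂y') − ∂L/∂y = 0 becomes:
    y'' + 19 = 0
General solution: y(x) = -(19/2) x^2 + A x + B, where A and B are arbitrary constants fixed by the endpoint conditions.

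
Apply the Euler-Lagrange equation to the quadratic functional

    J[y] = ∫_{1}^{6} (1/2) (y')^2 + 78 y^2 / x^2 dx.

The Lagrangian is L = (1/2) (y')^2 + 78 y^2 / x^2.
Compute ∂L/∂y = 156y/x^2, ∂L/∂y' = y'.
The Euler-Lagrange equation d/dx(∂L/∂y') − ∂L/∂y = 0 reduces to
    y'' − 156/x^2 · y = 0  (x > 0).
Its general solution is
    y(x) = A x^13 + B x^(-12),
with A, B fixed by the endpoint conditions.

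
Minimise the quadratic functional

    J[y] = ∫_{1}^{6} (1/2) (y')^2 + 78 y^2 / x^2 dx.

The Lagrangian is L = (1/2) (y')^2 + 78 y^2 / x^2.
Compute ∂L/∂y = 156y/x^2, ∂L/∂y' = y'.
The Euler-Lagrange equation d/dx(∂L/∂y') − ∂L/∂y = 0 reduces to
    y'' − 156/x^2 · y = 0  (x > 0).
Its general solution is
    y(x) = A x^13 + B x^(-12),
with A, B fixed by the endpoint conditions.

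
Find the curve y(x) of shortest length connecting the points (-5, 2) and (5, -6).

Arc-length functional: J[y] = ∫ sqrt(1 + (y')^2) dx.
Lagrangian L = sqrt(1 + (y')^2) has no explicit y dependence, so ∂L/∂y = 0 and the Euler-Lagrange equation gives
    d/dx( y' / sqrt(1 + (y')^2) ) = 0  ⇒  y' / sqrt(1 + (y')^2) = const.
Hence y' is constant, so y(x) is affine.
Fitting the endpoints (-5, 2) and (5, -6):
    slope m = ((-6) − 2) / (5 − (-5)) = -4/5,
    intercept c = 2 − m·(-5) = -2.
Extremal: y(x) = (-4/5) x - 2.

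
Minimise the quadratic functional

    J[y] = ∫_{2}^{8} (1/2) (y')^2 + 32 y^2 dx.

The Lagrangian is L = (1/2) (y')^2 + 32 y^2.
Compute ∂L/∂y = 64y, ∂L/∂y' = y'.
The Euler-Lagrange equation d/dx(∂L/∂y') − ∂L/∂y = 0 reduces to
    y'' − 64 y = 0.
Its general solution is
    y(x) = A e^(8x) + B e^(−8x),
with A, B fixed by the endpoint conditions.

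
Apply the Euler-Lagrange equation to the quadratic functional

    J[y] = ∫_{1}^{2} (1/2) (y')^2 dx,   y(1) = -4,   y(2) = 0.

The Lagrangian is L = (1/2) (y')^2.
Compute ∂L/∂y = 0, ∂L/∂y' = y'.
The Euler-Lagrange equation d/dx(∂L/∂y') − ∂L/∂y = 0 reduces to
    y'' = 0.
Its general solution is
    y(x) = A x + B,
with A, B fixed by the endpoint conditions.
Applying the endpoint conditions y(1) = -4 and y(2) = 0: solve A·1 + B = -4 and A·2 + B = 0. Subtracting gives A(2 − 1) = 0 − -4, so A = 4, and B = -4 − A·1 = -8. Therefore
    y(x) = 4 x - 8.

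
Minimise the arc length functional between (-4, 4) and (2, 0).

Arc-length functional: J[y] = ∫ sqrt(1 + (y')^2) dx.
Lagrangian L = sqrt(1 + (y')^2) has no explicit y dependence, so ∂L/∂y = 0 and the Euler-Lagrange equation gives
    d/dx( y' / sqrt(1 + (y')^2) ) = 0  ⇒  y' / sqrt(1 + (y')^2) = const.
Hence y' is constant, so y(x) is affine.
Fitting the endpoints (-4, 4) and (2, 0):
    slope m = (0 − 4) / (2 − (-4)) = -2/3,
    intercept c = 4 − m·(-4) = 4/3.
Extremal: y(x) = (-2/3) x + 4/3.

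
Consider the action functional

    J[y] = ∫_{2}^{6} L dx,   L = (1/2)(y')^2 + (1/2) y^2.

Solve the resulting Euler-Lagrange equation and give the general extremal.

The Lagrangian is L = (1/2)(y')^2 + (1/2) y^2.
∂L/∂y = y.
∂L/∂y' = y'.
The Euler-Lagrange equation d/dx(∂L/∂y') − ∂L/∂y = 0 becomes:
    y'' - y = 0
General solution: y(x) = A e^x + B e^(-x), where A and B are arbitrary constants fixed by the endpoint conditions.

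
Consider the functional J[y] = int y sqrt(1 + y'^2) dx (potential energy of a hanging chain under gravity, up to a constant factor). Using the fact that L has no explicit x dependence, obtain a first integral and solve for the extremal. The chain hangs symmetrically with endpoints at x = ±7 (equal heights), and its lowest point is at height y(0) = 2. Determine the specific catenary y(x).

The Lagrangian L(y, y') = y sqrt(1 + y'^2) has no explicit x dependence, so the Beltrami identity applies:
    L − y' ∂L/∂y' = C.
Compute ∂L/∂y' = y · y' / sqrt(1 + y'^2). Then
    L − y' ∂L/∂y'
    = y sqrt(1 + y'^2) − y · y'^2 / sqrt(1 + y'^2)
    = y (1 + y'^2 − y'^2) / sqrt(1 + y'^2)
    = y / sqrt(1 + y'^2) = C.
Squaring gives y^2 = C^2 (1 + y'^2), i.e.
    y'^2 = y^2 / C^2 − 1.
Separating variables,
    dy / sqrt(y^2 − C^2) = dx / C,
and integrating gives arccosh(y / C) = (x − a)/C, so
    y(x) = C cosh((x − a)/C),
the catenary. The constants C and a are fixed by the two endpoint conditions (and, for the hanging-chain problem, the length constraint selects C).
Now fit the given data. The endpoints x = ±7 are symmetric at equal height, so the catenary is even about its minimum: a = 0 and y(x) = C cosh(x/C). The lowest point is y(0) = C cosh(0) = C, and we are told y(0) = 2, so C = 2. Therefore
    y(x) = 2 cosh(x/2),
and at the endpoints
    y(±7) = 2 cosh(7/2).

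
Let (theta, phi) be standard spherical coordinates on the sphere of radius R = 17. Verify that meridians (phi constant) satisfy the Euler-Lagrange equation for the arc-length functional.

On the sphere of radius R = 17 with spherical coordinates (θ, φ), the induced metric is
    ds^2 = 289(dθ^2 + sin^2(θ) dφ^2).
Using θ as the parameter, the arc-length functional becomes
    J[φ] = ∫ 17 sqrt(1 + sin^2(θ) (dφ/dθ)^2) dθ.
So L = 17 sqrt(1 + sin^2(θ) φ'^2). Compute
    ∂L/∂φ = 0  (L has no explicit φ dependence),
    ∂L/∂φ' = 17 sin^2(θ) φ' / sqrt(1 + sin^2(θ) φ'^2).
For the candidate φ(θ) = c (constant), φ' = 0, so ∂L/∂φ' evaluated along the candidate vanishes, and ∂L/∂φ is identically zero. Hence
    d/dθ(∂L/∂φ') − ∂L/∂φ = 0
is satisfied. Therefore meridians φ = const are extremals of arc length — they are geodesics on the sphere.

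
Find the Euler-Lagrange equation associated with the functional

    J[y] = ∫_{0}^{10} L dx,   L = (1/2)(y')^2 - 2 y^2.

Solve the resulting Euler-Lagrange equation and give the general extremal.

The Lagrangian is L = (1/2)(y')^2 - 2 y^2.
∂L/∂y = -4y.
∂L/∂y' = y'.
The Euler-Lagrange equation d/dx(∂L/∂y') − ∂L/∂y = 0 becomes:
    y'' + 4 y = 0
General solution: y(x) = A sin(2x) + B cos(2x), where A and B are arbitrary constants fixed by the endpoint conditions.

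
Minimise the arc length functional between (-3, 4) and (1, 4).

Arc-length functional: J[y] = ∫ sqrt(1 + (y')^2) dx.
Lagrangian L = sqrt(1 + (y')^2) has no explicit y dependence, so ∂L/∂y = 0 and the Euler-Lagrange equation gives
    d/dx( y' / sqrt(1 + (y')^2) ) = 0  ⇒  y' / sqrt(1 + (y')^2) = const.
Hence y' is constant, so y(x) is affine.
Fitting the endpoints (-3, 4) and (1, 4):
    slope m = (4 − 4) / (1 − (-3)) = 0,
    intercept c = 4 − m·(-3) = 4.
Extremal: y(x) = 4.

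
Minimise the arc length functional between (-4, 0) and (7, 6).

Arc-length functional: J[y] = ∫ sqrt(1 + (y')^2) dx.
Lagrangian L = sqrt(1 + (y')^2) has no explicit y dependence, so ∂L/∂y = 0 and the Euler-Lagrange equation gives
    d/dx( y' / sqrt(1 + (y')^2) ) = 0  ⇒  y' / sqrt(1 + (y')^2) = const.
Hence y' is constant, so y(x) is affine.
Fitting the endpoints (-4, 0) and (7, 6):
    slope m = (6 − 0) / (7 − (-4)) = 6/11,
    intercept c = 0 − m·(-4) = 24/11.
Extremal: y(x) = (6/11) x + 24/11.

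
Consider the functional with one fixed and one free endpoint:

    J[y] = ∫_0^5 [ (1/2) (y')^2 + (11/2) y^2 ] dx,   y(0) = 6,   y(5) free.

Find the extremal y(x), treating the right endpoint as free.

The Lagrangian L = (1/2) (y')^2 + (11/2) y^2 gives
    ∂L/∂y = 11 y,   ∂L/∂y' = y'.
Euler-Lagrange: y'' − 11 y = 0.
With k = sqrt(11), the general solution is
    y(x) = A cosh(sqrt(11) x) + B sinh(sqrt(11) x).
Fixed left endpoint y(0) = 6 ⇒ A = 6.
The right endpoint x = 5 is free, so the natural (transversality) condition is ∂L/∂y' |_{x=5} = 0, i.e. y'(5) = 0.
Compute y'(x) = A k sinh(k x) + B k cosh(k x), so
    y'(5) = A k sinh(k·5) + B k cosh(k·5) = 0
    ⇒ B = −A tanh(k·5) = − 6 tanh(sqrt(11)·5).
Therefore the extremal is
    y(x) = 6 cosh(sqrt(11) x) − 6 tanh(sqrt(11)·5) sinh(sqrt(11) x).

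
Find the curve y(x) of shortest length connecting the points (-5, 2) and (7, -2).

Arc-length functional: J[y] = ∫ sqrt(1 + (y')^2) dx.
Lagrangian L = sqrt(1 + (y')^2) has no explicit y dependence, so ∂L/∂y = 0 and the Euler-Lagrange equation gives
    d/dx( y' / sqrt(1 + (y')^2) ) = 0  ⇒  y' / sqrt(1 + (y')^2) = const.
Hence y' is constant, so y(x) is affine.
Fitting the endpoints (-5, 2) and (7, -2):
    slope m = ((-2) − 2) / (7 − (-5)) = -1/3,
    intercept c = 2 − m·(-5) = 1/3.
Extremal: y(x) = (-1/3) x + 1/3.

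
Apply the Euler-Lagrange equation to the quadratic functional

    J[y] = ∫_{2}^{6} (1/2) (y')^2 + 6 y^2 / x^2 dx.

The Lagrangian is L = (1/2) (y')^2 + 6 y^2 / x^2.
Compute ∂L/∂y = 12y/x^2, ∂L/∂y' = y'.
The Euler-Lagrange equation d/dx(∂L/∂y') − ∂L/∂y = 0 reduces to
    y'' − 12/x^2 · y = 0  (x > 0).
Its general solution is
    y(x) = A x^4 + B x^(-3),
with A, B fixed by the endpoint conditions.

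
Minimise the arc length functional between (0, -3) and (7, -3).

Arc-length functional: J[y] = ∫ sqrt(1 + (y')^2) dx.
Lagrangian L = sqrt(1 + (y')^2) has no explicit y dependence, so ∂L/∂y = 0 and the Euler-Lagrange equation gives
    d/dx( y' / sqrt(1 + (y')^2) ) = 0  ⇒  y' / sqrt(1 + (y')^2) = const.
Hence y' is constant, so y(x) is affine.
Fitting the endpoints (0, -3) and (7, -3):
    slope m = ((-3) − (-3)) / (7 − 0) = 0,
    intercept c = (-3) − m·0 = -3.
Extremal: y(x) = -3.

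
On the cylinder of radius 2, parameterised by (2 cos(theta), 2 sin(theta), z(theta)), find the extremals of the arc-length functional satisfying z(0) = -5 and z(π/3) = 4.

Parameterise the cylinder of radius R = 2 as
    r(θ) = (2 cos θ, 2 sin θ, z(θ)).
The arc-length element is
    ds = sqrt(4 + (dz/dθ)^2) dθ,
so the Lagrangian is L = sqrt(4 + z'^2).
L depends on z' only, not on z or θ, so ∂L/∂z = 0 and
    ∂L/∂z' = z' / sqrt(4 + z'^2).
The Euler-Lagrange equation gives
    d/dθ( z' / sqrt(4 + z'^2) ) = 0,
so z' is constant. Integrating once:
    z(θ) = a θ + b,
a helix on the cylinder (a straight line when the cylinder is unrolled). The constants a, b are determined by the endpoint conditions.
With endpoint conditions z(0) = -5 and z(π/3) = 4: from z(0) = b we get b = -5, and a·π/3 + -5 = 4 gives a = 27/π, so
    z(θ) = (27/π) θ − 5.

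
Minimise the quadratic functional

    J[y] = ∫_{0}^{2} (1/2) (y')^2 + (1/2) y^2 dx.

The Lagrangian is L = (1/2) (y')^2 + (1/2) y^2.
Compute ∂L/∂y = y, ∂L/∂y' = y'.
The Euler-Lagrange equation d/dx(∂L/∂y') − ∂L/∂y = 0 reduces to
    y'' − y = 0.
Its general solution is
    y(x) = A e^x + B e^(−x),
with A, B fixed by the endpoint conditions.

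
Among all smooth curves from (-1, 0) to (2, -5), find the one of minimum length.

Arc-length functional: J[y] = ∫ sqrt(1 + (y')^2) dx.
Lagrangian L = sqrt(1 + (y')^2) has no explicit y dependence, so ∂L/∂y = 0 and the Euler-Lagrange equation gives
    d/dx( y' / sqrt(1 + (y')^2) ) = 0  ⇒  y' / sqrt(1 + (y')^2) = const.
Hence y' is constant, so y(x) is affine.
Fitting the endpoints (-1, 0) and (2, -5):
    slope m = ((-5) − 0) / (2 − (-1)) = -5/3,
    intercept c = 0 − m·(-1) = -5/3.
Extremal: y(x) = (-5/3) x - 5/3.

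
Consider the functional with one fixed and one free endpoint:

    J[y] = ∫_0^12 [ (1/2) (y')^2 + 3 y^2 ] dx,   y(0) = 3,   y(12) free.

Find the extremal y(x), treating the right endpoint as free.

The Lagrangian L = (1/2) (y')^2 + 3 y^2 gives
    ∂L/∂y = 6 y,   ∂L/∂y' = y'.
Euler-Lagrange: y'' − 6 y = 0.
With k = sqrt(6), the general solution is
    y(x) = A cosh(sqrt(6) x) + B sinh(sqrt(6) x).
Fixed left endpoint y(0) = 3 ⇒ A = 3.
The right endpoint x = 12 is free, so the natural (transversality) condition is ∂L/∂y' |_{x=12} = 0, i.e. y'(12) = 0.
Compute y'(x) = A k sinh(k x) + B k cosh(k x), so
    y'(12) = A k sinh(k·12) + B k cosh(k·12) = 0
    ⇒ B = −A tanh(k·12) = − 3 tanh(sqrt(6)·12).
Therefore the extremal is
    y(x) = 3 cosh(sqrt(6) x) − 3 tanh(sqrt(6)·12) sinh(sqrt(6) x).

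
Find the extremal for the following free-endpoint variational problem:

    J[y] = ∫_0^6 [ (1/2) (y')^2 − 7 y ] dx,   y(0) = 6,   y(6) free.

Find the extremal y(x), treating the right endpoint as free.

The Lagrangian L = (1/2) (y')^2 − 7 y gives
    ∂L/∂y = −7,   ∂L/∂y' = y'.
Euler-Lagrange: d/dx(y') − (−7) = 0, i.e. y'' + 7 = 0, so
    y(x) = −(7/2) x^2 + C1 x + C2.
Fixed left endpoint y(0) = 6 ⇒ C2 = 6.
The right endpoint x = 6 is free, so the natural (transversality) condition is ∂L/∂y' |_{x=6} = 0, i.e. y'(6) = 0.
Compute y'(x) = −7 x + C1, so y'(6) = −42 + C1 = 0 ⇒ C1 = 42.
Therefore the extremal is
    y(x) = −(7/2) x^2 + 42 x + 6.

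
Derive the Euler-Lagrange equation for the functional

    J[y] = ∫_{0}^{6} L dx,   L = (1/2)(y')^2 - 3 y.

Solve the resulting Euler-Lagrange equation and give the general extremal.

The Lagrangian is L = (1/2)(y')^2 - 3 y.
∂L/∂y = -3.
∂L/∂y' = y'.
The Euler-Lagrange equation d/dx(∂L/∂y') − ∂L/∂y = 0 becomes:
    y'' + 3 = 0
General solution: y(x) = -(3/2) x^2 + A x + B, where A and B are arbitrary constants fixed by the endpoint conditions.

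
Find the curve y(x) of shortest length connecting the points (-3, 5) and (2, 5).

Arc-length functional: J[y] = ∫ sqrt(1 + (y')^2) dx.
Lagrangian L = sqrt(1 + (y')^2) has no explicit y dependence, so ∂L/∂y = 0 and the Euler-Lagrange equation gives
    d/dx( y' / sqrt(1 + (y')^2) ) = 0  ⇒  y' / sqrt(1 + (y')^2) = const.
Hence y' is constant, so y(x) is affine.
Fitting the endpoints (-3, 5) and (2, 5):
    slope m = (5 − 5) / (2 − (-3)) = 0,
    intercept c = 5 − m·(-3) = 5.
Extremal: y(x) = 5.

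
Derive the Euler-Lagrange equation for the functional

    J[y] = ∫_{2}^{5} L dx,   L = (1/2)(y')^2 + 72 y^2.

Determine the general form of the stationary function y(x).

The Lagrangian is L = (1/2)(y')^2 + 72 y^2.
∂L/∂y = 144y.
∂L/∂y' = y'.
The Euler-Lagrange equation d/dx(∂L/∂y') − ∂L/∂y = 0 becomes:
    y'' - 144 y = 0
General solution: y(x) = A e^(12x) + B e^(-12x), where A and B are arbitrary constants fixed by the endpoint conditions.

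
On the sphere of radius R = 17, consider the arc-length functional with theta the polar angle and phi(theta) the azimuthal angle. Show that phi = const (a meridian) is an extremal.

On the sphere of radius R = 17 with spherical coordinates (θ, φ), the induced metric is
    ds^2 = 289(dθ^2 + sin^2(θ) dφ^2).
Using θ as the parameter, the arc-length functional becomes
    J[φ] = ∫ 17 sqrt(1 + sin^2(θ) (dφ/dθ)^2) dθ.
So L = 17 sqrt(1 + sin^2(θ) φ'^2). Compute
    ∂L/∂φ = 0  (L has no explicit φ dependence),
    ∂L/∂φ' = 17 sin^2(θ) φ' / sqrt(1 + sin^2(θ) φ'^2).
For the candidate φ(θ) = c (constant), φ' = 0, so ∂L/∂φ' evaluated along the candidate vanishes, and ∂L/∂φ is identically zero. Hence
    d/dθ(∂L/∂φ') − ∂L/∂φ = 0
is satisfied. Therefore meridians φ = const are extremals of arc length — they are geodesics on the sphere.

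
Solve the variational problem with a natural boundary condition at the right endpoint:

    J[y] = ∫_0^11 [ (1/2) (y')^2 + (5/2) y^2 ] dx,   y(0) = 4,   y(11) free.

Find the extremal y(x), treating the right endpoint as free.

The Lagrangian L = (1/2) (y')^2 + (5/2) y^2 gives
    ∂L/∂y = 5 y,   ∂L/∂y' = y'.
Euler-Lagrange: y'' − 5 y = 0.
With k = sqrt(5), the general solution is
    y(x) = A cosh(sqrt(5) x) + B sinh(sqrt(5) x).
Fixed left endpoint y(0) = 4 ⇒ A = 4.
The right endpoint x = 11 is free, so the natural (transversality) condition is ∂L/∂y' |_{x=11} = 0, i.e. y'(11) = 0.
Compute y'(x) = A k sinh(k x) + B k cosh(k x), so
    y'(11) = A k sinh(k·11) + B k cosh(k·11) = 0
    ⇒ B = −A tanh(k·11) = − 4 tanh(sqrt(5)·11).
Therefore the extremal is
    y(x) = 4 cosh(sqrt(5) x) − 4 tanh(sqrt(5)·11) sinh(sqrt(5) x).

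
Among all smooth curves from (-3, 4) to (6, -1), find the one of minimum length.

Arc-length functional: J[y] = ∫ sqrt(1 + (y')^2) dx.
Lagrangian L = sqrt(1 + (y')^2) has no explicit y dependence, so ∂L/∂y = 0 and the Euler-Lagrange equation gives
    d/dx( y' / sqrt(1 + (y')^2) ) = 0  ⇒  y' / sqrt(1 + (y')^2) = const.
Hence y' is constant, so y(x) is affine.
Fitting the endpoints (-3, 4) and (6, -1):
    slope m = ((-1) − 4) / (6 − (-3)) = -5/9,
    intercept c = 4 − m·(-3) = 7/3.
Extremal: y(x) = (-5/9) x + 7/3.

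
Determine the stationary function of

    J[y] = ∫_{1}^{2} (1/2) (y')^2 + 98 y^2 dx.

The Lagrangian is L = (1/2) (y')^2 + 98 y^2.
Compute ∂L/∂y = 196y, ∂L/∂y' = y'.
The Euler-Lagrange equation d/dx(∂L/∂y') − ∂L/∂y = 0 reduces to
    y'' − 196 y = 0.
Its general solution is
    y(x) = A e^(14x) + B e^(−14x),
with A, B fixed by the endpoint conditions.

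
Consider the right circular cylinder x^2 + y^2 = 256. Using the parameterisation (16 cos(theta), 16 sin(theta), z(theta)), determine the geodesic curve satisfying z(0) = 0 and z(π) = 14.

Parameterise the cylinder of radius R = 16 as
    r(θ) = (16 cos θ, 16 sin θ, z(θ)).
The arc-length element is
    ds = sqrt(256 + (dz/dθ)^2) dθ,
so the Lagrangian is L = sqrt(256 + z'^2).
L depends on z' only, not on z or θ, so ∂L/∂z = 0 and
    ∂L/∂z' = z' / sqrt(256 + z'^2).
The Euler-Lagrange equation gives
    d/dθ( z' / sqrt(256 + z'^2) ) = 0,
so z' is constant. Integrating once:
    z(θ) = a θ + b,
a helix on the cylinder (a straight line when the cylinder is unrolled). The constants a, b are determined by the endpoint conditions.
With endpoint conditions z(0) = 0 and z(π) = 14: from z(0) = b we get b = 0, and a·π + 0 = 14 gives a = 14/π, so
    z(θ) = (14/π) θ.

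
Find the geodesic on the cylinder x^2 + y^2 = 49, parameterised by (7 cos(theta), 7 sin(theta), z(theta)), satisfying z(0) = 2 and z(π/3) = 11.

Parameterise the cylinder of radius R = 7 as
    r(θ) = (7 cos θ, 7 sin θ, z(θ)).
The arc-length element is
    ds = sqrt(49 + (dz/dθ)^2) dθ,
so the Lagrangian is L = sqrt(49 + z'^2).
L depends on z' only, not on z or θ, so ∂L/∂z = 0 and
    ∂L/∂z' = z' / sqrt(49 + z'^2).
The Euler-Lagrange equation gives
    d/dθ( z' / sqrt(49 + z'^2) ) = 0,
so z' is constant. Integrating once:
    z(θ) = a θ + b,
a helix on the cylinder (a straight line when the cylinder is unrolled). The constants a, b are determined by the endpoint conditions.
With endpoint conditions z(0) = 2 and z(π/3) = 11: from z(0) = b we get b = 2, and a·π/3 + 2 = 11 gives a = 27/π, so
    z(θ) = (27/π) θ + 2.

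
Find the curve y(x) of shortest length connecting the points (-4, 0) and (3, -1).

Arc-length functional: J[y] = ∫ sqrt(1 + (y')^2) dx.
Lagrangian L = sqrt(1 + (y')^2) has no explicit y dependence, so ∂L/∂y = 0 and the Euler-Lagrange equation gives
    d/dx( y' / sqrt(1 + (y')^2) ) = 0  ⇒  y' / sqrt(1 + (y')^2) = const.
Hence y' is constant, so y(x) is affine.
Fitting the endpoints (-4, 0) and (3, -1):
    slope m = ((-1) − 0) / (3 − (-4)) = -1/7,
    intercept c = 0 − m·(-4) = -4/7.
Extremal: y(x) = (-1/7) x - 4/7.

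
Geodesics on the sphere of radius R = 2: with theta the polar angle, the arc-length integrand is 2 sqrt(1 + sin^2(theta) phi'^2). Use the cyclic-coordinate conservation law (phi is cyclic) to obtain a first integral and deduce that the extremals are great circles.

On the sphere of radius R = 2 with spherical coordinates (θ, φ), the induced metric is
    ds^2 = 4(dθ^2 + sin^2(θ) dφ^2).
Parameterise by θ; the arc-length functional is
    J[φ] = ∫ 2 sqrt(1 + sin^2(θ) (dφ/dθ)^2) dθ,
so L = 2 sqrt(1 + sin^2(θ) φ'^2). Compute
    ∂L/∂φ = 0  (L has no explicit φ dependence),
    ∂L/∂φ' = 2 sin^2(θ) φ' / sqrt(1 + sin^2(θ) φ'^2).
Since ∂L/∂φ = 0, the Euler-Lagrange equation
    d/dθ(∂L/∂φ') − ∂L/∂φ = 0
reduces to d/dθ(∂L/∂φ') = 0, i.e. the momentum conjugate to φ is conserved:
    2 sin^2(θ) φ' / sqrt(1 + sin^2(θ) φ'^2) = C.
The overall factor of 2 is constant, so dividing through gives Clairaut's relation sin^2(θ) φ' / sqrt(1 + sin^2(θ) φ'^2) = C' (with C' = C/2). Solving for φ' and integrating gives the great-circle family
    cot(θ) = A cos(φ − φ_0),
i.e. the intersection of the sphere with a plane through the origin. The two constants A and φ_0 (equivalently C and one phase) are fixed by the two endpoint conditions.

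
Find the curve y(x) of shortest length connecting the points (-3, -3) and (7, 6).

Arc-length functional: J[y] = ∫ sqrt(1 + (y')^2) dx.
Lagrangian L = sqrt(1 + (y')^2) has no explicit y dependence, so ∂L/∂y = 0 and the Euler-Lagrange equation gives
    d/dx( y' / sqrt(1 + (y')^2) ) = 0  ⇒  y' / sqrt(1 + (y')^2) = const.
Hence y' is constant, so y(x) is affine.
Fitting the endpoints (-3, -3) and (7, 6):
    slope m = (6 − (-3)) / (7 − (-3)) = 9/10,
    intercept c = (-3) − m·(-3) = -3/10.
Extremal: y(x) = (9/10) x - 3/10.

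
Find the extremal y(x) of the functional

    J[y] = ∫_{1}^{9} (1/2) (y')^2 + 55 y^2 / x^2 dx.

The Lagrangian is L = (1/2) (y')^2 + 55 y^2 / x^2.
Compute ∂L/∂y = 110y/x^2, ∂L/∂y' = y'.
The Euler-Lagrange equation d/dx(∂L/∂y') − ∂L/∂y = 0 reduces to
    y'' − 110/x^2 · y = 0  (x > 0).
Its general solution is
    y(x) = A x^11 + B x^(-10),
with A, B fixed by the endpoint conditions.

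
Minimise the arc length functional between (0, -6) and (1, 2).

Arc-length functional: J[y] = ∫ sqrt(1 + (y')^2) dx.
Lagrangian L = sqrt(1 + (y')^2) has no explicit y dependence, so ∂L/∂y = 0 and the Euler-Lagrange equation gives
    d/dx( y' / sqrt(1 + (y')^2) ) = 0  ⇒  y' / sqrt(1 + (y')^2) = const.
Hence y' is constant, so y(x) is affine.
Fitting the endpoints (0, -6) and (1, 2):
    slope m = (2 − (-6)) / (1 − 0) = 8,
    intercept c = (-6) − m·0 = -6.
Extremal: y(x) = 8 x - 6.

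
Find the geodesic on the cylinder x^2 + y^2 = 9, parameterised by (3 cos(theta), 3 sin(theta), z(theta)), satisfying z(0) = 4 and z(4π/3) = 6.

Parameterise the cylinder of radius R = 3 as
    r(θ) = (3 cos θ, 3 sin θ, z(θ)).
The arc-length element is
    ds = sqrt(9 + (dz/dθ)^2) dθ,
so the Lagrangian is L = sqrt(9 + z'^2).
L depends on z' only, not on z or θ, so ∂L/∂z = 0 and
    ∂L/∂z' = z' / sqrt(9 + z'^2).
The Euler-Lagrange equation gives
    d/dθ( z' / sqrt(9 + z'^2) ) = 0,
so z' is constant. Integrating once:
    z(θ) = a θ + b,
a helix on the cylinder (a straight line when the cylinder is unrolled). The constants a, b are determined by the endpoint conditions.
With endpoint conditions z(0) = 4 and z(4π/3) = 6: from z(0) = b we get b = 4, and a·4π/3 + 4 = 6 gives a = 3/(2π), so
    z(θ) = (3/(2π)) θ + 4.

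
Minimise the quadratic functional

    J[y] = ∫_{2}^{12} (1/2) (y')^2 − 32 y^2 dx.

The Lagrangian is L = (1/2) (y')^2 − 32 y^2.
Compute ∂L/∂y = -64y, ∂L/∂y' = y'.
The Euler-Lagrange equation d/dx(∂L/∂y') − ∂L/∂y = 0 reduces to
    y'' + 64 y = 0.
Its general solution is
    y(x) = A sin(8x) + B cos(8x),
with A, B fixed by the endpoint conditions.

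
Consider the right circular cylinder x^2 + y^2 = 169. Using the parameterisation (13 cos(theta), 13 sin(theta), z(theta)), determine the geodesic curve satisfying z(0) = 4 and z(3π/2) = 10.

Parameterise the cylinder of radius R = 13 as
    r(θ) = (13 cos θ, 13 sin θ, z(θ)).
The arc-length element is
    ds = sqrt(169 + (dz/dθ)^2) dθ,
so the Lagrangian is L = sqrt(169 + z'^2).
L depends on z' only, not on z or θ, so ∂L/∂z = 0 and
    ∂L/∂z' = z' / sqrt(169 + z'^2).
The Euler-Lagrange equation gives
    d/dθ( z' / sqrt(169 + z'^2) ) = 0,
so z' is constant. Integrating once:
    z(θ) = a θ + b,
a helix on the cylinder (a straight line when the cylinder is unrolled). The constants a, b are determined by the endpoint conditions.
With endpoint conditions z(0) = 4 and z(3π/2) = 10: from z(0) = b we get b = 4, and a·3π/2 + 4 = 10 gives a = 4/π, so
    z(θ) = (4/π) θ + 4.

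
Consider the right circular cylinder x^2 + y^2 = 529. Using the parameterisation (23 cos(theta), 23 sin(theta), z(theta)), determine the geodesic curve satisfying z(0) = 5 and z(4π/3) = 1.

Parameterise the cylinder of radius R = 23 as
    r(θ) = (23 cos θ, 23 sin θ, z(θ)).
The arc-length element is
    ds = sqrt(529 + (dz/dθ)^2) dθ,
so the Lagrangian is L = sqrt(529 + z'^2).
L depends on z' only, not on z or θ, so ∂L/∂z = 0 and
    ∂L/∂z' = z' / sqrt(529 + z'^2).
The Euler-Lagrange equation gives
    d/dθ( z' / sqrt(529 + z'^2) ) = 0,
so z' is constant. Integrating once:
    z(θ) = a θ + b,
a helix on the cylinder (a straight line when the cylinder is unrolled). The constants a, b are determined by the endpoint conditions.
With endpoint conditions z(0) = 5 and z(4π/3) = 1: from z(0) = b we get b = 5, and a·4π/3 + 5 = 1 gives a = -3/π, so
    z(θ) = (-3/π) θ + 5.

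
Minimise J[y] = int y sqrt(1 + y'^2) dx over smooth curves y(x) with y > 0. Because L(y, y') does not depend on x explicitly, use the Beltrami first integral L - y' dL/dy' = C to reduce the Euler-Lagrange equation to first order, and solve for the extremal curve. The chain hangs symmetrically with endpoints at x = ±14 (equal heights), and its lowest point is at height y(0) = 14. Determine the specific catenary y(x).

The Lagrangian L(y, y') = y sqrt(1 + y'^2) has no explicit x dependence, so the Beltrami identity applies:
    L − y' ∂L/∂y' = C.
Compute ∂L/∂y' = y · y' / sqrt(1 + y'^2). Then
    L − y' ∂L/∂y'
    = y sqrt(1 + y'^2) − y · y'^2 / sqrt(1 + y'^2)
    = y (1 + y'^2 − y'^2) / sqrt(1 + y'^2)
    = y / sqrt(1 + y'^2) = C.
Squaring gives y^2 = C^2 (1 + y'^2), i.e.
    y'^2 = y^2 / C^2 − 1.
Separating variables,
    dy / sqrt(y^2 − C^2) = dx / C,
and integrating gives arccosh(y / C) = (x − a)/C, so
    y(x) = C cosh((x − a)/C),
the catenary. The constants C and a are fixed by the two endpoint conditions (and, for the hanging-chain problem, the length constraint selects C).
Now fit the given data. The endpoints x = ±14 are symmetric at equal height, so the catenary is even about its minimum: a = 0 and y(x) = C cosh(x/C). The lowest point is y(0) = C cosh(0) = C, and we are told y(0) = 14, so C = 14. Therefore
    y(x) = 14 cosh(x/14),
and at the endpoints
    y(±14) = 14 cosh(14/14).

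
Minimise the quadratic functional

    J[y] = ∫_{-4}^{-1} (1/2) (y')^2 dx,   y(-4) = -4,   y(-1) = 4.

The Lagrangian is L = (1/2) (y')^2.
Compute ∂L/∂y = 0, ∂L/∂y' = y'.
The Euler-Lagrange equation d/dx(∂L/∂y') − ∂L/∂y = 0 reduces to
    y'' = 0.
Its general solution is
    y(x) = A x + B,
with A, B fixed by the endpoint conditions.
Applying the endpoint conditions y(-4) = -4 and y(-1) = 4: solve A·-4 + B = -4 and A·-1 + B = 4. Subtracting gives A(-1 − -4) = 4 − -4, so A = 8/3, and B = -4 − A·-4 = 20/3. Therefore
    y(x) = (8/3) x + 20/3.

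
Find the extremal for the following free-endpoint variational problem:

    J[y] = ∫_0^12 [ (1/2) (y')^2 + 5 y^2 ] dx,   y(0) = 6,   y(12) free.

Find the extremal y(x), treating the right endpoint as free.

The Lagrangian L = (1/2) (y')^2 + 5 y^2 gives
    ∂L/∂y = 10 y,   ∂L/∂y' = y'.
Euler-Lagrange: y'' − 10 y = 0.
With k = sqrt(10), the general solution is
    y(x) = A cosh(sqrt(10) x) + B sinh(sqrt(10) x).
Fixed left endpoint y(0) = 6 ⇒ A = 6.
The right endpoint x = 12 is free, so the natural (transversality) condition is ∂L/∂y' |_{x=12} = 0, i.e. y'(12) = 0.
Compute y'(x) = A k sinh(k x) + B k cosh(k x), so
    y'(12) = A k sinh(k·12) + B k cosh(k·12) = 0
    ⇒ B = −A tanh(k·12) = − 6 tanh(sqrt(10)·12).
Therefore the extremal is
    y(x) = 6 cosh(sqrt(10) x) − 6 tanh(sqrt(10)·12) sinh(sqrt(10) x).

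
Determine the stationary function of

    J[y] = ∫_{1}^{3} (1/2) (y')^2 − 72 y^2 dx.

The Lagrangian is L = (1/2) (y')^2 − 72 y^2.
Compute ∂L/∂y = -144y, ∂L/∂y' = y'.
The Euler-Lagrange equation d/dx(∂L/∂y') − ∂L/∂y = 0 reduces to
    y'' + 144 y = 0.
Its general solution is
    y(x) = A sin(12x) + B cos(12x),
with A, B fixed by the endpoint conditions.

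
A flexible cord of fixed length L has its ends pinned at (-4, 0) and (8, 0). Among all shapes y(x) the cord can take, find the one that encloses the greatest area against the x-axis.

Set up the augmented Lagrangian using a multiplier λ for the length constraint:
    F(y, y') = y − λ sqrt(1 + y'^2).
F has no explicit x dependence, so the Beltrami identity yields a first integral
    F − y' ∂F/∂y' = C.
Compute ∂F/∂y' = −λ y' / sqrt(1 + y'^2). Then
    y − λ sqrt(1 + y'^2) + λ y'^2 / sqrt(1 + y'^2) = C
    ⇒  y − λ / sqrt(1 + y'^2) = C.
Solving for y' and integrating gives
    (x − a)^2 + (y − b)^2 = λ^2,
a circular arc of radius λ. The constants a, b are determined by the endpoint conditions y(-4) = y(8) = 0, and λ is fixed implicitly by the length constraint
    ∫_{-4}^{8} sqrt(1 + y'^2) dx = L.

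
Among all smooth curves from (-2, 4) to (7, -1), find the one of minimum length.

Arc-length functional: J[y] = ∫ sqrt(1 + (y')^2) dx.
Lagrangian L = sqrt(1 + (y')^2) has no explicit y dependence, so ∂L/∂y = 0 and the Euler-Lagrange equation gives
    d/dx( y' / sqrt(1 + (y')^2) ) = 0  ⇒  y' / sqrt(1 + (y')^2) = const.
Hence y' is constant, so y(x) is affine.
Fitting the endpoints (-2, 4) and (7, -1):
    slope m = ((-1) − 4) / (7 − (-2)) = -5/9,
    intercept c = 4 − m·(-2) = 26/9.
Extremal: y(x) = (-5/9) x + 26/9.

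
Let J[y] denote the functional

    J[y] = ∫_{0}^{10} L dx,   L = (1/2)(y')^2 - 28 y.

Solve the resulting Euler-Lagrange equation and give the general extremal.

The Lagrangian is L = (1/2)(y')^2 - 28 y.
∂L/∂y = -28.
∂L/∂y' = y'.
The Euler-Lagrange equation d/dx(∂L/∂y') − ∂L/∂y = 0 becomes:
    y'' + 28 = 0
General solution: y(x) = -14 x^2 + A x + B, where A and B are arbitrary constants fixed by the endpoint conditions.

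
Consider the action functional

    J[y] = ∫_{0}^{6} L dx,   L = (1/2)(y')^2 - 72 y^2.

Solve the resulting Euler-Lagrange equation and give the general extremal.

The Lagrangian is L = (1/2)(y')^2 - 72 y^2.
∂L/∂y = -144y.
∂L/∂y' = y'.
The Euler-Lagrange equation d/dx(∂L/∂y') − ∂L/∂y = 0 becomes:
    y'' + 144 y = 0
General solution: y(x) = A sin(12x) + B cos(12x), where A and B are arbitrary constants fixed by the endpoint conditions.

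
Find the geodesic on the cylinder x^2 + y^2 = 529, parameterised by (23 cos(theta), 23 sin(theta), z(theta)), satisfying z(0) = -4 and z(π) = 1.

Parameterise the cylinder of radius R = 23 as
    r(θ) = (23 cos θ, 23 sin θ, z(θ)).
The arc-length element is
    ds = sqrt(529 + (dz/dθ)^2) dθ,
so the Lagrangian is L = sqrt(529 + z'^2).
L depends on z' only, not on z or θ, so ∂L/∂z = 0 and
    ∂L/∂z' = z' / sqrt(529 + z'^2).
The Euler-Lagrange equation gives
    d/dθ( z' / sqrt(529 + z'^2) ) = 0,
so z' is constant. Integrating once:
    z(θ) = a θ + b,
a helix on the cylinder (a straight line when the cylinder is unrolled). The constants a, b are determined by the endpoint conditions.
With endpoint conditions z(0) = -4 and z(π) = 1: from z(0) = b we get b = -4, and a·π + -4 = 1 gives a = 5/π, so
    z(θ) = (5/π) θ − 4.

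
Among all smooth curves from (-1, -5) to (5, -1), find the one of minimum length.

Arc-length functional: J[y] = ∫ sqrt(1 + (y')^2) dx.
Lagrangian L = sqrt(1 + (y')^2) has no explicit y dependence, so ∂L/∂y = 0 and the Euler-Lagrange equation gives
    d/dx( y' / sqrt(1 + (y')^2) ) = 0  ⇒  y' / sqrt(1 + (y')^2) = const.
Hence y' is constant, so y(x) is affine.
Fitting the endpoints (-1, -5) and (5, -1):
    slope m = ((-1) − (-5)) / (5 − (-1)) = 2/3,
    intercept c = (-5) − m·(-1) = -13/3.
Extremal: y(x) = (2/3) x - 13/3.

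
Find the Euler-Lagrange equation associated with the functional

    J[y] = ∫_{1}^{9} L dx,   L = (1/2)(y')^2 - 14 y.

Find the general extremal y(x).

The Lagrangian is L = (1/2)(y')^2 - 14 y.
∂L/∂y = -14.
∂L/∂y' = y'.
The Euler-Lagrange equation d/dx(∂L/∂y') − ∂L/∂y = 0 becomes:
    y'' + 14 = 0
General solution: y(x) = -7 x^2 + A x + B, where A and B are arbitrary constants fixed by the endpoint conditions.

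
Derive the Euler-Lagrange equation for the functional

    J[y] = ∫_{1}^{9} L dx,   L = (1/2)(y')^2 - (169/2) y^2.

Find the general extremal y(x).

The Lagrangian is L = (1/2)(y')^2 - (169/2) y^2.
∂L/∂y = -169y.
∂L/∂y' = y'.
The Euler-Lagrange equation d/dx(∂L/∂y') − ∂L/∂y = 0 becomes:
    y'' + 169 y = 0
General solution: y(x) = A sin(13x) + B cos(13x), where A and B are arbitrary constants fixed by the endpoint conditions.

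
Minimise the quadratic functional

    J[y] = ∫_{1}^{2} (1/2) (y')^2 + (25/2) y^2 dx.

The Lagrangian is L = (1/2) (y')^2 + (25/2) y^2.
Compute ∂L/∂y = 25y, ∂L/∂y' = y'.
The Euler-Lagrange equation d/dx(∂L/∂y') − ∂L/∂y = 0 reduces to
    y'' − 25 y = 0.
Its general solution is
    y(x) = A e^(5x) + B e^(−5x),
with A, B fixed by the endpoint conditions.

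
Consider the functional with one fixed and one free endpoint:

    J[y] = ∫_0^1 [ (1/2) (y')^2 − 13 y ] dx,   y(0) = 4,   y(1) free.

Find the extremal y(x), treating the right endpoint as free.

The Lagrangian L = (1/2) (y')^2 − 13 y gives
    ∂L/∂y = −13,   ∂L/∂y' = y'.
Euler-Lagrange: d/dx(y') − (−13) = 0, i.e. y'' + 13 = 0, so
    y(x) = −(13/2) x^2 + C1 x + C2.
Fixed left endpoint y(0) = 4 ⇒ C2 = 4.
The right endpoint x = 1 is free, so the natural (transversality) condition is ∂L/∂y' |_{x=1} = 0, i.e. y'(1) = 0.
Compute y'(x) = −13 x + C1, so y'(1) = −13 + C1 = 0 ⇒ C1 = 13.
Therefore the extremal is
    y(x) = −(13/2) x^2 + 13 x + 4.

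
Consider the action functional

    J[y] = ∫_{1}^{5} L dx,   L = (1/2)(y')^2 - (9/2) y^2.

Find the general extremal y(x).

The Lagrangian is L = (1/2)(y')^2 - (9/2) y^2.
∂L/∂y = -9y.
∂L/∂y' = y'.
The Euler-Lagrange equation d/dx(∂L/∂y') − ∂L/∂y = 0 becomes:
    y'' + 9 y = 0
General solution: y(x) = A sin(3x) + B cos(3x), where A and B are arbitrary constants fixed by the endpoint conditions.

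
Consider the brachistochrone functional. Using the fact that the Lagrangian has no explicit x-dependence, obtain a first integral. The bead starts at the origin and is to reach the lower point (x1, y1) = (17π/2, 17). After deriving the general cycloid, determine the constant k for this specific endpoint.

The Lagrangian L = sqrt((1 + y'^2) / y) has no explicit x dependence, so the Beltrami identity applies:
    L − y' ∂L/∂y' = C.
Compute ∂L/∂y' = y' / sqrt(y (1 + y'^2)).
Substitute:
    sqrt((1 + y'^2)/y) − y'·y' / sqrt(y (1 + y'^2))
    = (1 + y'^2) / sqrt(y (1 + y'^2)) − y'^2 / sqrt(y (1 + y'^2))
    = 1 / sqrt(y (1 + y'^2)) = C.
Squaring and rearranging gives the first integral
    y (1 + y'^2) = 1/C^2 =: k   (constant).
Solving this first-order ODE by the substitution
    y = (k/2)(1 − cos θ)
yields the cycloid parameterisation
    x(θ) = (k/2)(θ − sin θ),   y(θ) = (k/2)(1 − cos θ).
The constant k is fixed by the endpoint condition.
Now fit the given lower endpoint (x1, y1) = (17π/2, 17). At the bottom of the first arch (θ = π), the parametric equations give
    y(π) = (k/2)(1 − cos π) = k,
    x(π) = (k/2)(π − sin π) = kπ/2.
Matching y(π) = 17 gives k = 17, consistent with x(π) = 17π/2. Therefore the specific cycloid is
    x(θ) = (17/2)(θ − sin θ),   y(θ) = (17/2)(1 − cos θ).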